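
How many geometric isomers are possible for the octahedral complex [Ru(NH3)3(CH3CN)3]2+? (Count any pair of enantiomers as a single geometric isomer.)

In an octahedral complex each vertex has one trans partner and four cis neighbours.
Systematic placement gives 2 geometric isomers: NH3 mer; NH3 fac.

2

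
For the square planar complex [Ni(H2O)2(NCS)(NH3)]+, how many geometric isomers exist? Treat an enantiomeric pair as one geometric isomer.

In a square planar complex each vertex has one trans partner and two cis neighbours.
Working through the distinct placements yields 2 geometric isomers: H2O cis; H2O trans.

2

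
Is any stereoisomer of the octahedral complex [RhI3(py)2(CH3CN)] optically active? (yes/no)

no

The six octahedral sites form three mutually perpendicular trans pairs.
Working through the distinct placements yields 3 geometric isomers: I mer, py trans; I fac, py cis; I mer, py cis.
Each arrangement has an internal mirror plane or centre of symmetry, so none is chiral.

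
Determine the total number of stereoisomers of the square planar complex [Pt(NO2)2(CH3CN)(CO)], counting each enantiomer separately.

2

In a square planar complex each vertex has one trans partner and two cis neighbours.
Systematic placement gives 2 geometric isomers: NO2 cis; NO2 trans.
Each arrangement has an internal mirror plane or centre of symmetry, so none is chiral.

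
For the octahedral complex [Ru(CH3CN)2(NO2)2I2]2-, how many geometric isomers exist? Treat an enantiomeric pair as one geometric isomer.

In an octahedral complex each vertex has one trans partner and four cis neighbours.
Systematic placement gives 5 geometric isomers: CH3CN trans, NO2 trans, I trans; CH3CN trans, NO2 cis, I cis; CH3CN cis, NO2 trans, I cis; CH3CN cis, NO2 cis, I cis (chiral); CH3CN cis, NO2 cis, I trans.

5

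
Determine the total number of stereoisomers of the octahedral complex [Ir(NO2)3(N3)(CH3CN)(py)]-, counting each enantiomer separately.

5

The six octahedral sites form three mutually perpendicular trans pairs.
There are 4 geometric isomers: NO2 mer (3 arrangements); NO2 fac (chiral).
One of these lacks any improper symmetry element and so occurs as an enantiomeric pair, giving 4 + 1 = 5 stereoisomers in total.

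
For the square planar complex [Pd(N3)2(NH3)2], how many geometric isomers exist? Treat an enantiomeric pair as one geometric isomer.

A square has two trans pairs of vertices; adjacent vertices are cis.
There are 2 geometric isomers: N3 cis; N3 trans.

2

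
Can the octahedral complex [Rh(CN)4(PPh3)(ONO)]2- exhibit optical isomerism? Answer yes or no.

The six octahedral sites form three mutually perpendicular trans pairs.
There are 2 geometric isomers: PPh3 and ONO mutually trans; PPh3 and ONO mutually cis.
Each arrangement has an internal mirror plane or centre of symmetry, so none is chiral.

no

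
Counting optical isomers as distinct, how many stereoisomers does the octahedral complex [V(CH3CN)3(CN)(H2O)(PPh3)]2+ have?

5

In an octahedral complex each vertex has one trans partner and four cis neighbours.
The distinct arrangements are (4 in all): CH3CN mer (3 arrangements); CH3CN fac (chiral).
One of these lacks any improper symmetry element and so occurs as an enantiomeric pair, giving 4 + 1 = 5 stereoisomers in total.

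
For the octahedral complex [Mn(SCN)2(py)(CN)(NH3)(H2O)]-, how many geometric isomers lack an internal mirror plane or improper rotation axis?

Placing the ligands in turn and identifying arrangements related by rotation or reflection leaves 9 distinct geometric isomers.
Of these, 6 lack any improper symmetry element and so occur as enantiomeric pairs, giving 9 + 6 = 15 stereoisomers in total.

6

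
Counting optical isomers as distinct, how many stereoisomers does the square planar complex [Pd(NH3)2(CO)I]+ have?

2

A square has two trans pairs of vertices; adjacent vertices are cis.
Systematic placement gives 2 geometric isomers: NH3 cis; NH3 trans.
Each arrangement has an internal mirror plane or centre of symmetry, so none is chiral.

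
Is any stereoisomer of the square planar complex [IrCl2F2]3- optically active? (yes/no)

The distinct arrangements are (2 in all): Cl cis; Cl trans.
Each arrangement has an internal mirror plane or centre of symmetry, so none is chiral.

no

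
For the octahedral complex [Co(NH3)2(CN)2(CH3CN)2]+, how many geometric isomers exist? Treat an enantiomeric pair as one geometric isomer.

5

Working through the distinct placements yields 5 geometric isomers: NH3 trans, CN trans, CH3CN trans; NH3 cis, CN cis, CH3CN trans; NH3 trans, CN cis, CH3CN cis; NH3 cis, CN cis, CH3CN cis (chiral); NH3 cis, CN trans, CH3CN cis.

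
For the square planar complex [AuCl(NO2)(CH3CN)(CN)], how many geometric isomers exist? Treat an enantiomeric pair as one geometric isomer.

3

A square has two trans pairs of vertices; adjacent vertices are cis.
Systematic placement gives 3 geometric isomers: (CH3CN/Cl trans, CN/NO2 trans); (CH3CN/NO2 trans, CN/Cl trans); (CH3CN/CN trans, Cl/NO2 trans).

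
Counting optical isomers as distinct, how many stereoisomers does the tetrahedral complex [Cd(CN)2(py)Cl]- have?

All four vertices of a tetrahedron are equivalent and mutually adjacent, so cis/trans isomerism cannot arise.
Only one geometric arrangement is possible.

1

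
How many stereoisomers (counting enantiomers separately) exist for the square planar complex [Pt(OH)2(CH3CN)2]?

The distinct arrangements are (2 in all): OH cis; OH trans.
Each arrangement has an internal mirror plane or centre of symmetry, so none is chiral.

2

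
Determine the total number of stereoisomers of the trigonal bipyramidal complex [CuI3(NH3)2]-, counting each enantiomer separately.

In a trigonal bipyramid the two axial positions differ from the three equatorial ones.
Systematic placement gives 3 geometric isomers: NH3 both equatorial; NH3 one axial, one equatorial; NH3 both axial.
Each arrangement has an internal mirror plane or centre of symmetry, so none is chiral.

3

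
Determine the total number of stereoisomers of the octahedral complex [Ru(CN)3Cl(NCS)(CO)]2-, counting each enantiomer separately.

5

The six octahedral sites form three mutually perpendicular trans pairs.
Working through the distinct placements yields 4 geometric isomers: CN mer (3 arrangements); CN fac (chiral).
One of these lacks any improper symmetry element and so occurs as an enantiomeric pair, giving 4 + 1 = 5 stereoisomers in total.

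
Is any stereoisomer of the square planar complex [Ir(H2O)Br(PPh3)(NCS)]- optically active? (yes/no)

A square has two trans pairs of vertices; adjacent vertices are cis.
Working through the distinct placements yields 3 geometric isomers: (Br/NCS trans, H2O/PPh3 trans); (Br/PPh3 trans, H2O/NCS trans); (Br/H2O trans, NCS/PPh3 trans).
Each arrangement has an internal mirror plane or centre of symmetry, so none is chiral.

no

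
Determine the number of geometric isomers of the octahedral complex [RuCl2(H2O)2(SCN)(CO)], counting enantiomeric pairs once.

In an octahedral complex each vertex has one trans partner and four cis neighbours.
The distinct arrangements are (6 in all): Cl cis, H2O cis (3 arrangements, 2 chiral); Cl cis, H2O trans; Cl trans, H2O cis; Cl trans, H2O trans.

6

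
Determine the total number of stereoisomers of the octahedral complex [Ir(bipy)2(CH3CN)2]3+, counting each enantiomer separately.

3

Each bipy is bidentate and must span two cis positions.
Systematic placement gives 2 geometric isomers: CH3CN trans; CH3CN cis (chiral).
One of these lacks any improper symmetry element and so occurs as an enantiomeric pair, giving 2 + 1 = 3 stereoisomers in total.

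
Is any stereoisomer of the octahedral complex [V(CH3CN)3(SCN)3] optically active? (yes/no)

The distinct arrangements are (2 in all): CH3CN mer; CH3CN fac.
Each arrangement has an internal mirror plane or centre of symmetry, so none is chiral.

no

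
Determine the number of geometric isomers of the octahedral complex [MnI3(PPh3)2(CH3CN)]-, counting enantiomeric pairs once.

The distinct arrangements are (3 in all): I mer, PPh3 trans; I fac, PPh3 cis; I mer, PPh3 cis.

3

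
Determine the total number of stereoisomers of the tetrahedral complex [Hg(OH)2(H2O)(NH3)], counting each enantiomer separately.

Only one geometric arrangement is possible.

1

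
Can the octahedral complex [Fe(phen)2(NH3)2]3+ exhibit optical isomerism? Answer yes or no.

yes

An octahedron has six vertices in three trans pairs; every non-trans pair is cis.
Each phen is bidentate and must span two cis positions.
There are 2 geometric isomers: NH3 trans; NH3 cis (chiral).
One of these lacks any improper symmetry element and so occurs as an enantiomeric pair, giving 2 + 1 = 3 stereoisomers in total.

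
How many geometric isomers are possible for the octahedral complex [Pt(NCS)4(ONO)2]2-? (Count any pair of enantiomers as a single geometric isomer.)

2

There are 2 geometric isomers: ONO trans; ONO cis.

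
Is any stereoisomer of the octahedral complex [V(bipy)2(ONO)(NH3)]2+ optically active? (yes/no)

yes

An octahedron has six vertices in three trans pairs; every non-trans pair is cis.
Each bipy is bidentate and must span two cis positions.
Systematic placement gives 2 geometric isomers: ONO and NH3 mutually trans; ONO and NH3 mutually cis (chiral).
One of these lacks any improper symmetry element and so occurs as an enantiomeric pair, giving 2 + 1 = 3 stereoisomers in total.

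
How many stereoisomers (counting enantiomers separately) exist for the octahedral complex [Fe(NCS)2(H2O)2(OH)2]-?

An octahedron has six vertices in three trans pairs; every non-trans pair is cis.
Systematic placement gives 5 geometric isomers: NCS trans, H2O trans, OH trans; NCS cis, H2O trans, OH cis; NCS cis, H2O cis, OH trans; NCS cis, H2O cis, OH cis (chiral); NCS trans, H2O cis, OH cis.
One of these lacks any improper symmetry element and so occurs as an enantiomeric pair, giving 5 + 1 = 6 stereoisomers in total.

6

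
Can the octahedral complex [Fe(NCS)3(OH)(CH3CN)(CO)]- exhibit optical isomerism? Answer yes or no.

An octahedron has six vertices in three trans pairs; every non-trans pair is cis.
The distinct arrangements are (4 in all): NCS mer (3 arrangements); NCS fac (chiral).
One of these lacks any improper symmetry element and so occurs as an enantiomeric pair, giving 4 + 1 = 5 stereoisomers in total.

yes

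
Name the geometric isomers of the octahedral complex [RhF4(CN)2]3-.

In an octahedral complex each vertex has one trans partner and four cis neighbours.
Systematic placement gives 2 geometric isomers: CN trans; CN cis.

cis and trans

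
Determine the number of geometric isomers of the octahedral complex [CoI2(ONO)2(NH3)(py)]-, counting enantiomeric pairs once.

The six octahedral sites form three mutually perpendicular trans pairs.
There are 6 geometric isomers: I trans, ONO cis; I trans, ONO trans; I cis, ONO cis (3 arrangements, 2 chiral); I cis, ONO trans.

6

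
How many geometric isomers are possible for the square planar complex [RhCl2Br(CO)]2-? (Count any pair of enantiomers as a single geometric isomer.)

A square has two trans pairs of vertices; adjacent vertices are cis.
Systematic placement gives 2 geometric isomers: Cl cis; Cl trans.

2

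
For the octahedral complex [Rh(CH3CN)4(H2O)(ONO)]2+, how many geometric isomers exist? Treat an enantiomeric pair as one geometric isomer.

There are 2 geometric isomers: H2O and ONO mutually trans; H2O and ONO mutually cis.

2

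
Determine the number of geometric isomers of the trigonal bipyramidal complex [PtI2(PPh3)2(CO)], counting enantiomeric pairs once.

In a trigonal bipyramid the two axial positions differ from the three equatorial ones.
Placing the ligands in turn and identifying arrangements related by rotation or reflection leaves 5 distinct geometric isomers.

5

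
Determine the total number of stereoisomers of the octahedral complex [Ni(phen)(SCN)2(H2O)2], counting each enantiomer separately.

Each phen is bidentate and must span two cis positions.
Working through the distinct placements yields 3 geometric isomers: SCN cis, H2O trans; SCN cis, H2O cis (chiral); SCN trans, H2O cis.
One of these lacks any improper symmetry element and so occurs as an enantiomeric pair, giving 3 + 1 = 4 stereoisomers in total.

4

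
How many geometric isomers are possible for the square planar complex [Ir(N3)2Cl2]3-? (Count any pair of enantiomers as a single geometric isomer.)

In a square planar complex each vertex has one trans partner and two cis neighbours.
The distinct arrangements are (2 in all): N3 cis; N3 trans.

2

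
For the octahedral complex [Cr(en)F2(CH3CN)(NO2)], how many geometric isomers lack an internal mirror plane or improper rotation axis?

2

In an octahedral complex each vertex has one trans partner and four cis neighbours.
Each en is bidentate and must span two cis positions.
Working through the distinct placements yields 4 geometric isomers: F cis (3 arrangements, 2 chiral); F trans.
Of these, 2 lack any improper symmetry element and so occur as enantiomeric pairs, giving 4 + 2 = 6 stereoisomers in total.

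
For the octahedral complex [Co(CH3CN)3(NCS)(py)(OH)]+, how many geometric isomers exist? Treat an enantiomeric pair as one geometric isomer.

4

An octahedron has six vertices in three trans pairs; every non-trans pair is cis.
There are 4 geometric isomers: CH3CN mer (3 arrangements); CH3CN fac (chiral).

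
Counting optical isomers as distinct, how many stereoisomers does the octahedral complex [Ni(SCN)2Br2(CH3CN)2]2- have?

In an octahedral complex each vertex has one trans partner and four cis neighbours.
There are 5 geometric isomers: SCN trans, Br trans, CH3CN trans; SCN cis, Br trans, CH3CN cis; SCN trans, Br cis, CH3CN cis; SCN cis, Br cis, CH3CN cis (chiral); SCN cis, Br cis, CH3CN trans.
One of these lacks any improper symmetry element and so occurs as an enantiomeric pair, giving 5 + 1 = 6 stereoisomers in total.

6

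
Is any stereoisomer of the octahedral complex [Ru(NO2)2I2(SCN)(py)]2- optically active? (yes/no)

yes

An octahedron has six vertices in three trans pairs; every non-trans pair is cis.
Systematic placement gives 6 geometric isomers: NO2 trans, I trans; NO2 cis, I trans; NO2 cis, I cis (3 arrangements, 2 chiral); NO2 trans, I cis.
Of these, 2 lack any improper symmetry element and so occur as enantiomeric pairs, giving 6 + 2 = 8 stereoisomers in total.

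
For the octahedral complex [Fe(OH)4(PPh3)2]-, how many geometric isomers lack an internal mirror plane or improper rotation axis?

An octahedron has six vertices in three trans pairs; every non-trans pair is cis.
There are 2 geometric isomers: PPh3 trans; PPh3 cis.
Each arrangement has an internal mirror plane or centre of symmetry, so none is chiral.

0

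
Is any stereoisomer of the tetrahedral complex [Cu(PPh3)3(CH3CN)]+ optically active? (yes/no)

no

Only one geometric arrangement is possible.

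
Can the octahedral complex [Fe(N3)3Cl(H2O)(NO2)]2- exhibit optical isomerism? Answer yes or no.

The distinct arrangements are (4 in all): N3 mer (3 arrangements); N3 fac (chiral).
One of these lacks any improper symmetry element and so occurs as an enantiomeric pair, giving 4 + 1 = 5 stereoisomers in total.

yes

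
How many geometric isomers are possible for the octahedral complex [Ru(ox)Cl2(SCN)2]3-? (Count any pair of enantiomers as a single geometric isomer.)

The six octahedral sites form three mutually perpendicular trans pairs.
Each ox is bidentate and must span two cis positions.
There are 3 geometric isomers: Cl trans, SCN cis; Cl cis, SCN cis (chiral); Cl cis, SCN trans.

3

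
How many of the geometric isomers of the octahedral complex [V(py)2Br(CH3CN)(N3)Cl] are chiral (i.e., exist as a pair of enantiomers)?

Placing the ligands in turn and identifying arrangements related by rotation or reflection leaves 9 distinct geometric isomers.
Of these, 6 lack any improper symmetry element and so occur as enantiomeric pairs, giving 9 + 6 = 15 stereoisomers in total.

6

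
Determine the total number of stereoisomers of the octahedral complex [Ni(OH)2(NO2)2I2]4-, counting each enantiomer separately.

An octahedron has six vertices in three trans pairs; every non-trans pair is cis.
Systematic placement gives 5 geometric isomers: OH trans, NO2 trans, I trans; OH cis, NO2 cis, I trans; OH trans, NO2 cis, I cis; OH cis, NO2 cis, I cis (chiral); OH cis, NO2 trans, I cis.
One of these lacks any improper symmetry element and so occurs as an enantiomeric pair, giving 5 + 1 = 6 stereoisomers in total.

6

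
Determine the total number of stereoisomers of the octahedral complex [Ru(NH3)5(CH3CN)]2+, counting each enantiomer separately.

1

The six octahedral sites form three mutually perpendicular trans pairs.
Only one geometric arrangement is possible.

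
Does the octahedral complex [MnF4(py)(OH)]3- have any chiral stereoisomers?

no

In an octahedral complex each vertex has one trans partner and four cis neighbours.
Systematic placement gives 2 geometric isomers: py and OH mutually trans; py and OH mutually cis.
Each arrangement has an internal mirror plane or centre of symmetry, so none is chiral.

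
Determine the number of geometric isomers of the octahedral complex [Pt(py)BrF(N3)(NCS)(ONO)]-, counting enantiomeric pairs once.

Placing the ligands in turn and identifying arrangements related by rotation or reflection leaves 15 distinct geometric isomers.

15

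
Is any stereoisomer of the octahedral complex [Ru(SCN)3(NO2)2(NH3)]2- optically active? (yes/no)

The six octahedral sites form three mutually perpendicular trans pairs.
Working through the distinct placements yields 3 geometric isomers: SCN mer, NO2 cis; SCN mer, NO2 trans; SCN fac, NO2 cis.
Each arrangement has an internal mirror plane or centre of symmetry, so none is chiral.

no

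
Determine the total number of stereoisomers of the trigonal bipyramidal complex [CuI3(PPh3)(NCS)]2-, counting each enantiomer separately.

A trigonal bipyramid has two axial and three equatorial sites, which are chemically inequivalent.
There are 4 geometric isomers: PPh3 equatorial, NCS equatorial; PPh3 equatorial, NCS axial; PPh3 axial, NCS equatorial; PPh3 axial, NCS axial.
Each arrangement has an internal mirror plane or centre of symmetry, so none is chiral.

4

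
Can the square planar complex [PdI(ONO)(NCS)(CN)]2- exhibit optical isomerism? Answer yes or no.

In a square planar complex each vertex has one trans partner and two cis neighbours.
There are 3 geometric isomers: (CN/NCS trans, I/ONO trans); (CN/ONO trans, I/NCS trans); (CN/I trans, NCS/ONO trans).
Each arrangement has an internal mirror plane or centre of symmetry, so none is chiral.

no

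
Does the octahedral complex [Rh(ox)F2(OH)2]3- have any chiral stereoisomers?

In an octahedral complex each vertex has one trans partner and four cis neighbours.
Each ox is bidentate and must span two cis positions.
The distinct arrangements are (3 in all): F trans, OH cis; F cis, OH cis (chiral); F cis, OH trans.
One of these lacks any improper symmetry element and so occurs as an enantiomeric pair, giving 3 + 1 = 4 stereoisomers in total.

yes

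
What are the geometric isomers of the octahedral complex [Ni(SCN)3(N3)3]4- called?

fac and mer

An octahedron has six vertices in three trans pairs; every non-trans pair is cis.
Working through the distinct placements yields 2 geometric isomers: SCN mer; SCN fac.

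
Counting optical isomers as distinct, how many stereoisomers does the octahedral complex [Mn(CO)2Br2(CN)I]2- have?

The six octahedral sites form three mutually perpendicular trans pairs.
Systematic placement gives 6 geometric isomers: CO cis, Br trans; CO trans, Br trans; CO cis, Br cis (3 arrangements, 2 chiral); CO trans, Br cis.
Of these, 2 lack any improper symmetry element and so occur as enantiomeric pairs, giving 6 + 2 = 8 stereoisomers in total.

8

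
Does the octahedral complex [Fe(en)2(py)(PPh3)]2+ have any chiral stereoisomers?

The six octahedral sites form three mutually perpendicular trans pairs.
Each en is bidentate and must span two cis positions.
Working through the distinct placements yields 2 geometric isomers: py and PPh3 mutually cis (chiral); py and PPh3 mutually trans.
One of these lacks any improper symmetry element and so occurs as an enantiomeric pair, giving 2 + 1 = 3 stereoisomers in total.

yes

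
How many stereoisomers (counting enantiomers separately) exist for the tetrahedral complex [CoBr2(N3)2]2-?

1

All four vertices of a tetrahedron are equivalent and mutually adjacent, so cis/trans isomerism cannot arise.
Only one geometric arrangement is possible.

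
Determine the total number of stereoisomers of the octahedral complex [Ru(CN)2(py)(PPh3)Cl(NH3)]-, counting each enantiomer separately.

15

Systematic enumeration (placing each ligand type in turn and discarding arrangements equivalent by rotation or reflection) gives 9 geometric isomers.
Of these, 6 lack any improper symmetry element and so occur as enantiomeric pairs, giving 9 + 6 = 15 stereoisomers in total.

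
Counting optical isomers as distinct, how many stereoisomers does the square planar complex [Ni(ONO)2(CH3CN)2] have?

2

In a square planar complex each vertex has one trans partner and two cis neighbours.
The distinct arrangements are (2 in all): ONO cis; ONO trans.
Each arrangement has an internal mirror plane or centre of symmetry, so none is chiral.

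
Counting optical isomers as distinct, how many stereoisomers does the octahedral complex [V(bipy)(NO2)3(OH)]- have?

In an octahedral complex each vertex has one trans partner and four cis neighbours.
Each bipy is bidentate and must span two cis positions.
There are 2 geometric isomers: NO2 mer; NO2 fac.
Each arrangement has an internal mirror plane or centre of symmetry, so none is chiral.

2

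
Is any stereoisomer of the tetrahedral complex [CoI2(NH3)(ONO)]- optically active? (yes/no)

no

All four vertices of a tetrahedron are equivalent and mutually adjacent, so cis/trans isomerism cannot arise.
Only one geometric arrangement is possible.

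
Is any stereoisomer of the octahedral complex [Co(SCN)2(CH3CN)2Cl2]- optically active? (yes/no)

The six octahedral sites form three mutually perpendicular trans pairs.
Systematic placement gives 5 geometric isomers: SCN trans, CH3CN trans, Cl trans; SCN cis, CH3CN trans, Cl cis; SCN trans, CH3CN cis, Cl cis; SCN cis, CH3CN cis, Cl cis (chiral); SCN cis, CH3CN cis, Cl trans.
One of these lacks any improper symmetry element and so occurs as an enantiomeric pair, giving 5 + 1 = 6 stereoisomers in total.

yes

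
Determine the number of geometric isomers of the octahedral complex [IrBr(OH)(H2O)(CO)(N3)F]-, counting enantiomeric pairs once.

15

Exhaustive case analysis gives 15 geometric isomers.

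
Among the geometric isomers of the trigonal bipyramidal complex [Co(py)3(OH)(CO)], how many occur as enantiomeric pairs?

A trigonal bipyramid has two axial and three equatorial sites, which are chemically inequivalent.
The distinct arrangements are (4 in all): OH axial, CO axial; OH equatorial, CO axial; OH axial, CO equatorial; OH equatorial, CO equatorial.
Each arrangement has an internal mirror plane or centre of symmetry, so none is chiral.

0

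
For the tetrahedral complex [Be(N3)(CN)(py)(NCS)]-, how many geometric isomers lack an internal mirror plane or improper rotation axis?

1

In a tetrahedral complex all four positions are equivalent and every pair of ligands is adjacent — there is no cis/trans distinction.
Only one geometric arrangement is possible; it has no improper symmetry element, so it exists as a pair of enantiomers (2 stereoisomers).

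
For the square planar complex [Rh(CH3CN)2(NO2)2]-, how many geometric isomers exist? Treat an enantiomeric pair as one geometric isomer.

2

In a square planar complex each vertex has one trans partner and two cis neighbours.
Working through the distinct placements yields 2 geometric isomers: CH3CN cis; CH3CN trans.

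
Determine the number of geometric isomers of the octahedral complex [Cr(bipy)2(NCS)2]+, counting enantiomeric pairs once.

Each bipy is bidentate and must span two cis positions.
The distinct arrangements are (2 in all): NCS trans; NCS cis (chiral).

2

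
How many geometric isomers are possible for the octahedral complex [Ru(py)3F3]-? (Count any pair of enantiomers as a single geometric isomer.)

2

An octahedron has six vertices in three trans pairs; every non-trans pair is cis.
There are 2 geometric isomers: py mer; py fac.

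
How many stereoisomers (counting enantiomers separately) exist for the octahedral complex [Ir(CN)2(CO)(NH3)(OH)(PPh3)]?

In an octahedral complex each vertex has one trans partner and four cis neighbours.
Systematic enumeration (placing each ligand type in turn and discarding arrangements equivalent by rotation or reflection) gives 9 geometric isomers.
Of these, 6 lack any improper symmetry element and so occur as enantiomeric pairs, giving 9 + 6 = 15 stereoisomers in total.

15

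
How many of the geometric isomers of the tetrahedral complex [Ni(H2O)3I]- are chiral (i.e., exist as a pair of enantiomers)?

0

All four vertices of a tetrahedron are equivalent and mutually adjacent, so cis/trans isomerism cannot arise.
Only one geometric arrangement is possible.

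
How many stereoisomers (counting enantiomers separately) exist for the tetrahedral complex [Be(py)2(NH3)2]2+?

1

In a tetrahedral complex all four positions are equivalent and every pair of ligands is adjacent — there is no cis/trans distinction.
Only one geometric arrangement is possible.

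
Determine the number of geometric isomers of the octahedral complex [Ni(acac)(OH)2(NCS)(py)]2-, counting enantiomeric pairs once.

4

Each acac is bidentate and must span two cis positions.
Systematic placement gives 4 geometric isomers: OH cis (3 arrangements, 2 chiral); OH trans.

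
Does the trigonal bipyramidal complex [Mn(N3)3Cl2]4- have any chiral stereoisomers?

no

A trigonal bipyramid has two axial and three equatorial sites, which are chemically inequivalent.
Systematic placement gives 3 geometric isomers: Cl both axial; Cl one axial, one equatorial; Cl both equatorial.
Each arrangement has an internal mirror plane or centre of symmetry, so none is chiral.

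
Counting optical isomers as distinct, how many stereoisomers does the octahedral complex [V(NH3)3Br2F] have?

In an octahedral complex each vertex has one trans partner and four cis neighbours.
Working through the distinct placements yields 3 geometric isomers: NH3 mer, Br trans; NH3 mer, Br cis; NH3 fac, Br cis.
Each arrangement has an internal mirror plane or centre of symmetry, so none is chiral.

3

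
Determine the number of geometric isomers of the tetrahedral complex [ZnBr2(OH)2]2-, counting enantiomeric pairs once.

1

All four vertices of a tetrahedron are equivalent and mutually adjacent, so cis/trans isomerism cannot arise.
Only one geometric arrangement is possible.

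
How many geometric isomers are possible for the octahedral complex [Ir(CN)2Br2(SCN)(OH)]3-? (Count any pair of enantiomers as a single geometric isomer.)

In an octahedral complex each vertex has one trans partner and four cis neighbours.
Systematic placement gives 6 geometric isomers: CN trans, Br trans; CN cis, Br trans; CN cis, Br cis (3 arrangements, 2 chiral); CN trans, Br cis.

6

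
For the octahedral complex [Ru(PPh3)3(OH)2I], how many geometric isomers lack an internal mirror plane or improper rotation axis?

Systematic placement gives 3 geometric isomers: PPh3 mer, OH cis; PPh3 mer, OH trans; PPh3 fac, OH cis.
Each arrangement has an internal mirror plane or centre of symmetry, so none is chiral.

0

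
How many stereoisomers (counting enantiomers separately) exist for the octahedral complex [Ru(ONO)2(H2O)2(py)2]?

6

In an octahedral complex each vertex has one trans partner and four cis neighbours.
Working through the distinct placements yields 5 geometric isomers: ONO trans, H2O trans, py trans; ONO cis, H2O trans, py cis; ONO cis, H2O cis, py trans; ONO cis, H2O cis, py cis (chiral); ONO trans, H2O cis, py cis.
One of these lacks any improper symmetry element and so occurs as an enantiomeric pair, giving 5 + 1 = 6 stereoisomers in total.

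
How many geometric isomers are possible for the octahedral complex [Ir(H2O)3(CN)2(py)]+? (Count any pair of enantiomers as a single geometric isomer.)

3

Working through the distinct placements yields 3 geometric isomers: H2O mer, CN trans; H2O fac, CN cis; H2O mer, CN cis.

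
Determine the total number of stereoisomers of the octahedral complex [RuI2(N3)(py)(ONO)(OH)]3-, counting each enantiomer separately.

The six octahedral sites form three mutually perpendicular trans pairs.
Systematic enumeration (placing each ligand type in turn and discarding arrangements equivalent by rotation or reflection) gives 9 geometric isomers.
Of these, 6 lack any improper symmetry element and so occur as enantiomeric pairs, giving 9 + 6 = 15 stereoisomers in total.

15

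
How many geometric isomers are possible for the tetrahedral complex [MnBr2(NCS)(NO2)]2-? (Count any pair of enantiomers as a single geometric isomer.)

1

Only one geometric arrangement is possible.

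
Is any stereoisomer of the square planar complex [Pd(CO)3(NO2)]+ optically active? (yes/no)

A square has two trans pairs of vertices; adjacent vertices are cis.
Only one geometric arrangement is possible.

no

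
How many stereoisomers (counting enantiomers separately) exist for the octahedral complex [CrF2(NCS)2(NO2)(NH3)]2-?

In an octahedral complex each vertex has one trans partner and four cis neighbours.
The distinct arrangements are (6 in all): F trans, NCS trans; F trans, NCS cis; F cis, NCS cis (3 arrangements, 2 chiral); F cis, NCS trans.
Of these, 2 lack any improper symmetry element and so occur as enantiomeric pairs, giving 6 + 2 = 8 stereoisomers in total.

8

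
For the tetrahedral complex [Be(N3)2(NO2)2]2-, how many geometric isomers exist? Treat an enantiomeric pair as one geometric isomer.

All four vertices of a tetrahedron are equivalent and mutually adjacent, so cis/trans isomerism cannot arise.
Only one geometric arrangement is possible.

1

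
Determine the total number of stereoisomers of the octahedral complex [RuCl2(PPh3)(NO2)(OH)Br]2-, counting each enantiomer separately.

15

Systematic enumeration (placing each ligand type in turn and discarding arrangements equivalent by rotation or reflection) gives 9 geometric isomers.
Of these, 6 lack any improper symmetry element and so occur as enantiomeric pairs, giving 9 + 6 = 15 stereoisomers in total.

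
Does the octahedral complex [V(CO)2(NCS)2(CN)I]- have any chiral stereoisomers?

yes

In an octahedral complex each vertex has one trans partner and four cis neighbours.
Working through the distinct placements yields 6 geometric isomers: CO cis, NCS trans; CO cis, NCS cis (3 arrangements, 2 chiral); CO trans, NCS trans; CO trans, NCS cis.
Of these, 2 lack any improper symmetry element and so occur as enantiomeric pairs, giving 6 + 2 = 8 stereoisomers in total.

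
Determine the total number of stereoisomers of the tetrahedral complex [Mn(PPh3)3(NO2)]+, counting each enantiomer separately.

1

In a tetrahedral complex all four positions are equivalent and every pair of ligands is adjacent — there is no cis/trans distinction.
Only one geometric arrangement is possible.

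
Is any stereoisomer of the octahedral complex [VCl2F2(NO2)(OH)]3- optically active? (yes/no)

yes

In an octahedral complex each vertex has one trans partner and four cis neighbours.
Systematic placement gives 6 geometric isomers: Cl trans, F trans; Cl trans, F cis; Cl cis, F cis (3 arrangements, 2 chiral); Cl cis, F trans.
Of these, 2 lack any improper symmetry element and so occur as enantiomeric pairs, giving 6 + 2 = 8 stereoisomers in total.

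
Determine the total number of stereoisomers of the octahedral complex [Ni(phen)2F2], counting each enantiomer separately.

An octahedron has six vertices in three trans pairs; every non-trans pair is cis.
Each phen is bidentate and must span two cis positions.
Systematic placement gives 2 geometric isomers: F trans; F cis (chiral).
One of these lacks any improper symmetry element and so occurs as an enantiomeric pair, giving 2 + 1 = 3 stereoisomers in total.

3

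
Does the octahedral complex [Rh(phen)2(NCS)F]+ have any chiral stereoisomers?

yes

In an octahedral complex each vertex has one trans partner and four cis neighbours.
Each phen is bidentate and must span two cis positions.
There are 2 geometric isomers: NCS and F mutually trans; NCS and F mutually cis (chiral).
One of these lacks any improper symmetry element and so occurs as an enantiomeric pair, giving 2 + 1 = 3 stereoisomers in total.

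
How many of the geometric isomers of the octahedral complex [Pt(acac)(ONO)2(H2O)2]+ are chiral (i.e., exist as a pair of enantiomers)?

1

In an octahedral complex each vertex has one trans partner and four cis neighbours.
Each acac is bidentate and must span two cis positions.
Working through the distinct placements yields 3 geometric isomers: ONO cis, H2O trans; ONO cis, H2O cis (chiral); ONO trans, H2O cis.
One of these lacks any improper symmetry element and so occurs as an enantiomeric pair, giving 3 + 1 = 4 stereoisomers in total.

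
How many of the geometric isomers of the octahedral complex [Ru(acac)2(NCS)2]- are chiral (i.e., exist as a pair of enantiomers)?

Each acac is bidentate and must span two cis positions.
Working through the distinct placements yields 2 geometric isomers: NCS trans; NCS cis (chiral).
One of these lacks any improper symmetry element and so occurs as an enantiomeric pair, giving 2 + 1 = 3 stereoisomers in total.

1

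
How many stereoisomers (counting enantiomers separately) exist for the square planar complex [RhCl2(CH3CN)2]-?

2

A square has two trans pairs of vertices; adjacent vertices are cis.
Working through the distinct placements yields 2 geometric isomers: Cl cis; Cl trans.
Each arrangement has an internal mirror plane or centre of symmetry, so none is chiral.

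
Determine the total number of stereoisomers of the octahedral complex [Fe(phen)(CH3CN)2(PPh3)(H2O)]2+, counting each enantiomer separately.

In an octahedral complex each vertex has one trans partner and four cis neighbours.
Each phen is bidentate and must span two cis positions.
There are 4 geometric isomers: CH3CN trans; CH3CN cis (3 arrangements, 2 chiral).
Of these, 2 lack any improper symmetry element and so occur as enantiomeric pairs, giving 4 + 2 = 6 stereoisomers in total.

6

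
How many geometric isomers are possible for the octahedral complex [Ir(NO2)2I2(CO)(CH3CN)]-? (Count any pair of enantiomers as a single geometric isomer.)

An octahedron has six vertices in three trans pairs; every non-trans pair is cis.
The distinct arrangements are (6 in all): NO2 trans, I trans; NO2 cis, I cis (3 arrangements, 2 chiral); NO2 trans, I cis; NO2 cis, I trans.

6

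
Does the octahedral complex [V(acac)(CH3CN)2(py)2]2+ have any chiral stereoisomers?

yes

The six octahedral sites form three mutually perpendicular trans pairs.
Each acac is bidentate and must span two cis positions.
There are 3 geometric isomers: CH3CN trans, py cis; CH3CN cis, py trans; CH3CN cis, py cis (chiral).
One of these lacks any improper symmetry element and so occurs as an enantiomeric pair, giving 3 + 1 = 4 stereoisomers in total.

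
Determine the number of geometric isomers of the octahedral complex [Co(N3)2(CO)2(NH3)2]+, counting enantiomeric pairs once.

An octahedron has six vertices in three trans pairs; every non-trans pair is cis.
There are 5 geometric isomers: N3 trans, CO trans, NH3 trans; N3 cis, CO trans, NH3 cis; N3 cis, CO cis, NH3 trans; N3 cis, CO cis, NH3 cis (chiral); N3 trans, CO cis, NH3 cis.

5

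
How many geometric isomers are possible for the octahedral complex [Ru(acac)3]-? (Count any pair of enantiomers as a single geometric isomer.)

Each acac is bidentate and must span two cis positions.
Only one geometric arrangement is possible; it has no improper symmetry element, so it exists as a pair of enantiomers (2 stereoisomers).

1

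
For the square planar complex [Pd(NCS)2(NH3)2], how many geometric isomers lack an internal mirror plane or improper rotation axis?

0

Working through the distinct placements yields 2 geometric isomers: NCS cis; NCS trans.
Each arrangement has an internal mirror plane or centre of symmetry, so none is chiral.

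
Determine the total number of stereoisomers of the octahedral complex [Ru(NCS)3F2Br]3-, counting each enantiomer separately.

3

An octahedron has six vertices in three trans pairs; every non-trans pair is cis.
There are 3 geometric isomers: NCS mer, F cis; NCS mer, F trans; NCS fac, F cis.
Each arrangement has an internal mirror plane or centre of symmetry, so none is chiral.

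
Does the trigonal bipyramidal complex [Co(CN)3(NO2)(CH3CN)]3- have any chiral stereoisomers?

no

In a trigonal bipyramid the two axial positions differ from the three equatorial ones.
The distinct arrangements are (4 in all): NO2 equatorial, CH3CN axial; NO2 axial, CH3CN axial; NO2 equatorial, CH3CN equatorial; NO2 axial, CH3CN equatorial.
Each arrangement has an internal mirror plane or centre of symmetry, so none is chiral.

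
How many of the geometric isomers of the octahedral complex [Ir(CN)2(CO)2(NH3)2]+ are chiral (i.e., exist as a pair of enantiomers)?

An octahedron has six vertices in three trans pairs; every non-trans pair is cis.
There are 5 geometric isomers: CN trans, CO trans, NH3 trans; CN trans, CO cis, NH3 cis; CN cis, CO cis, NH3 trans; CN cis, CO cis, NH3 cis (chiral); CN cis, CO trans, NH3 cis.
One of these lacks any improper symmetry element and so occurs as an enantiomeric pair, giving 5 + 1 = 6 stereoisomers in total.

1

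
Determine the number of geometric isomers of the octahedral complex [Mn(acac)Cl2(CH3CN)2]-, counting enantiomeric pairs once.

3

An octahedron has six vertices in three trans pairs; every non-trans pair is cis.
Each acac is bidentate and must span two cis positions.
There are 3 geometric isomers: Cl cis, CH3CN trans; Cl cis, CH3CN cis (chiral); Cl trans, CH3CN cis.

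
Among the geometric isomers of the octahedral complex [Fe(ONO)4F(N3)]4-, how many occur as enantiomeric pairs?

In an octahedral complex each vertex has one trans partner and four cis neighbours.
The distinct arrangements are (2 in all): F and N3 mutually trans; F and N3 mutually cis.
Each arrangement has an internal mirror plane or centre of symmetry, so none is chiral.

0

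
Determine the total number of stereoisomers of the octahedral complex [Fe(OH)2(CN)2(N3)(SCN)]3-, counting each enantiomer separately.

8

Systematic placement gives 6 geometric isomers: OH cis, CN trans; OH trans, CN trans; OH cis, CN cis (3 arrangements, 2 chiral); OH trans, CN cis.
Of these, 2 lack any improper symmetry element and so occur as enantiomeric pairs, giving 6 + 2 = 8 stereoisomers in total.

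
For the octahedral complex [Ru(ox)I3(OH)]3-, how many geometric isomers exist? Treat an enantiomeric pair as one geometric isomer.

In an octahedral complex each vertex has one trans partner and four cis neighbours.
Each ox is bidentate and must span two cis positions.
The distinct arrangements are (2 in all): I mer; I fac.

2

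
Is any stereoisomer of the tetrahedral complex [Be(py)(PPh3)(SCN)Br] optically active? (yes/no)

In a tetrahedral complex all four positions are equivalent and every pair of ligands is adjacent — there is no cis/trans distinction.
Only one geometric arrangement is possible; it has no improper symmetry element, so it exists as a pair of enantiomers (2 stereoisomers).

yes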